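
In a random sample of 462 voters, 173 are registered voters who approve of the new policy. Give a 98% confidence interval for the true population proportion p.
(0.322, 0.427)

Proportion CI:
p̂ = 173/462 = 0.37446
SE = √(p̂(1-p̂)/n) = √(0.37446 · 0.62554 / 462) = 0.02252

z* = 2.326
Margin = z* · SE = 2.326 · 0.02252 = 0.0524

CI: 0.37446 ± 0.0524 = (0.322, 0.427)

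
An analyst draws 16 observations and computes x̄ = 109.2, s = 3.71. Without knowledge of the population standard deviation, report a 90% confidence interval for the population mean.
(107.57, 110.83)

t-interval (σ unknown):
df = n - 1 = 15
t* = 1.753 for 90% confidence

Margin of error = t* · s/√n = 1.753 · 3.71/√16 = 1.63

CI: (107.57, 110.83)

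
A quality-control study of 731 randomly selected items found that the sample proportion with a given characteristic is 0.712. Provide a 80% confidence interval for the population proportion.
(0.691, 0.733)

Proportion CI:
SE = √(p̂(1-p̂)/n) = √(0.712 · 0.288 / 731) = 0.01675

z* = 1.282
Margin = z* · SE = 1.282 · 0.01675 = 0.0215

CI: 0.712 ± 0.0215 = (0.691, 0.733)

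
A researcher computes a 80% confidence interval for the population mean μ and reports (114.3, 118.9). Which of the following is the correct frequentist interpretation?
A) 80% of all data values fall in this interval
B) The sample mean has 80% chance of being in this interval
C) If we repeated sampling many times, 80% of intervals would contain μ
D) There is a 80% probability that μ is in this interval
C

A) Wrong — a CI is about the parameter μ, not individual data values.
B) Wrong — x̄ is observed and sits in the interval by construction.
C) Correct — this is the frequentist long-run coverage interpretation.
D) Wrong — μ is fixed; the randomness lives in the interval, not in μ.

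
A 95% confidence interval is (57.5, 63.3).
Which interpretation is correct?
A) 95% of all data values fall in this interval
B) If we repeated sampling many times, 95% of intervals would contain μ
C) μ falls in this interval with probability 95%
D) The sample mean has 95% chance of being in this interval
B

A) Wrong — a CI is about the parameter μ, not individual data values.
B) Correct — this is the frequentist long-run coverage interpretation.
C) Wrong — μ is fixed; the randomness lives in the interval, not in μ.
D) Wrong — x̄ is observed and sits in the interval by construction.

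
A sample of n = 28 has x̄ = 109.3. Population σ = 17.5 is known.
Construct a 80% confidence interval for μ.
(105.06, 113.54)

z-interval (σ known):
z* = 1.282 for 80% confidence

Margin of error = z* · σ/√n = 1.282 · 17.5/√28 = 4.24

CI: (109.3 - 4.24, 109.3 + 4.24) = (105.06, 113.54)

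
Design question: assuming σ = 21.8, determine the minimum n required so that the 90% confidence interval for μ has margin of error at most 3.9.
n ≥ 85

For margin E ≤ 3.9:
n ≥ (z* · σ / E)²
n ≥ (1.645 · 21.8 / 3.9)²
n ≥ 84.55

Minimum n = 85 (rounding up)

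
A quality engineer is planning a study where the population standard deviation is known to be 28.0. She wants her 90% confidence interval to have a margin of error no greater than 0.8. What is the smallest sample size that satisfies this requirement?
n ≥ 3315

For margin E ≤ 0.8:
n ≥ (z* · σ / E)²
n ≥ (1.645 · 28.0 / 0.8)²
n ≥ 3314.88

Minimum n = 3315 (rounding up)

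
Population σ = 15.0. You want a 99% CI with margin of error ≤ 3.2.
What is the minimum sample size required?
n ≥ 146

For margin E ≤ 3.2:
n ≥ (z* · σ / E)²
n ≥ (2.576 · 15.0 / 3.2)²
n ≥ 145.81

Minimum n = 146 (rounding up)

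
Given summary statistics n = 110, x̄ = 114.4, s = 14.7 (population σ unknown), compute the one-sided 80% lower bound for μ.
μ ≥ 113.22

Lower bound (one-sided):
t* = 0.845 (one-sided for 80%)
Lower bound = x̄ - t* · s/√n = 114.4 - 0.845 · 14.7/√110 = 113.22

We are 80% confident that μ ≥ 113.22.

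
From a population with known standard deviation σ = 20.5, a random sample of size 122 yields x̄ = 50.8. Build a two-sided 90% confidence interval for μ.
(47.75, 53.85)

z-interval (σ known):
z* = 1.645 for 90% confidence

Margin of error = z* · σ/√n = 1.645 · 20.5/√122 = 3.05

CI: (50.8 - 3.05, 50.8 + 3.05) = (47.75, 53.85)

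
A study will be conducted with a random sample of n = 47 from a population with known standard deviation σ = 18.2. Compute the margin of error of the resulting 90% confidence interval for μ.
Margin of error = 4.37

Margin of error = z* · σ/√n
= 1.645 · 18.2/√47
= 1.645 · 18.2/6.8557
= 4.37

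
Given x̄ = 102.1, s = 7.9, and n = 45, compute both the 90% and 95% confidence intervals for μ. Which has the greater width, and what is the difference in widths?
95% CI is wider by 0.79

df = 44
90% CI: t* = 1.680, (100.12, 104.08), width = 2 · t* · s/√n = 3.96
95% CI: t* = 2.015, (99.73, 104.47), width = 2 · t* · s/√n = 4.75

The 95% CI is wider by 4.75 - 3.96 = 0.79.
Higher confidence requires a wider interval.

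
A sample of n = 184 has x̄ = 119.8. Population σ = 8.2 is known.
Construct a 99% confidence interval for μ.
(118.24, 121.36)

z-interval (σ known):
z* = 2.576 for 99% confidence

Margin of error = z* · σ/√n = 2.576 · 8.2/√184 = 1.56

CI: (119.8 - 1.56, 119.8 + 1.56) = (118.24, 121.36)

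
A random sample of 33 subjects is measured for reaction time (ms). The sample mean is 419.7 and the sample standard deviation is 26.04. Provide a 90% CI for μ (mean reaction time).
(412.02, 427.38)

t-interval (σ unknown):
df = n - 1 = 32
t* = 1.694 for 90% confidence

Margin of error = t* · s/√n = 1.694 · 26.04/√33 = 7.68

CI: (412.02, 427.38)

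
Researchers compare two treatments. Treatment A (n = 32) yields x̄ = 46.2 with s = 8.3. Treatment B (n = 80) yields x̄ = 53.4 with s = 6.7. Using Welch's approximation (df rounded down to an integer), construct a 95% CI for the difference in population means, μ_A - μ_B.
(-10.51, -3.89)

Difference: x̄₁ - x̄₂ = -7.20
SE = √(s₁²/n₁ + s₂²/n₂) = √(8.3²/32 + 6.7²/80) = 1.6474
df = 47.99 → 47 (Welch–Satterthwaite, rounded down)
t* = 2.012

CI: -7.20 ± 2.012 · 1.6474 = -7.20 ± 3.31 = (-10.51, -3.89)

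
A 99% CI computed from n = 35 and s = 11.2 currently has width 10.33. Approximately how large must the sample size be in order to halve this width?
n ≈ 140

CI width ∝ 1/√n
To reduce width by factor 2, need √n to grow by 2 → need 2² = 4 times as many samples.

Current: n = 35, width = 10.33
New: n = 140, width ≈ 4.94

Width reduced by factor of 10.33/4.94 = 2.09.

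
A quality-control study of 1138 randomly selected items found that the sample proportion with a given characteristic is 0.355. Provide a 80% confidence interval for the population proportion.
(0.337, 0.373)

Proportion CI:
SE = √(p̂(1-p̂)/n) = √(0.355 · 0.645 / 1138) = 0.01418

z* = 1.282
Margin = z* · SE = 1.282 · 0.01418 = 0.0182

CI: 0.355 ± 0.0182 = (0.337, 0.373)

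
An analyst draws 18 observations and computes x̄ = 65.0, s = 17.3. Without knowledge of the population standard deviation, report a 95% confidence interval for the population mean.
(56.40, 73.60)

t-interval (σ unknown):
df = n - 1 = 17
t* = 2.110 for 95% confidence

Margin of error = t* · s/√n = 2.110 · 17.3/√18 = 8.60

CI: (56.40, 73.60)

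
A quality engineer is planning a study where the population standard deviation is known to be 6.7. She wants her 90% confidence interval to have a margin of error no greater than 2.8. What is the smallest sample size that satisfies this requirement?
n ≥ 16

For margin E ≤ 2.8:
n ≥ (z* · σ / E)²
n ≥ (1.645 · 6.7 / 2.8)²
n ≥ 15.49

Minimum n = 16 (rounding up)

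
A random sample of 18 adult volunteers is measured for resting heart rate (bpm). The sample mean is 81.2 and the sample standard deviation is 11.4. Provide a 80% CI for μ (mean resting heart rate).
(77.62, 84.78)

t-interval (σ unknown):
df = n - 1 = 17
t* = 1.333 for 80% confidence

Margin of error = t* · s/√n = 1.333 · 11.4/√18 = 3.58

CI: (77.62, 84.78)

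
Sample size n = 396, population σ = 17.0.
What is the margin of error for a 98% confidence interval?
Margin of error = 1.99

Margin of error = z* · σ/√n
= 2.326 · 17.0/√396
= 2.326 · 17.0/19.8997
= 1.99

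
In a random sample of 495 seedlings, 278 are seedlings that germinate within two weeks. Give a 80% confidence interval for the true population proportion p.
(0.533, 0.590)

Proportion CI:
p̂ = 278/495 = 0.56162
SE = √(p̂(1-p̂)/n) = √(0.56162 · 0.43838 / 495) = 0.02230

z* = 1.282
Margin = z* · SE = 1.282 · 0.02230 = 0.0286

CI: 0.56162 ± 0.0286 = (0.533, 0.590)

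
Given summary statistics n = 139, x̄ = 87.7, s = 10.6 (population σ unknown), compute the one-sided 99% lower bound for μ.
μ ≥ 85.58

Lower bound (one-sided):
t* = 2.354 (one-sided for 99%)
Lower bound = x̄ - t* · s/√n = 87.7 - 2.354 · 10.6/√139 = 85.58

We are 99% confident that μ ≥ 85.58.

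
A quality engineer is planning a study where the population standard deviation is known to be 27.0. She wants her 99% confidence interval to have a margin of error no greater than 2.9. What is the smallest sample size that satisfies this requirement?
n ≥ 576

For margin E ≤ 2.9:
n ≥ (z* · σ / E)²
n ≥ (2.576 · 27.0 / 2.9)²
n ≥ 575.21

Minimum n = 576 (rounding up)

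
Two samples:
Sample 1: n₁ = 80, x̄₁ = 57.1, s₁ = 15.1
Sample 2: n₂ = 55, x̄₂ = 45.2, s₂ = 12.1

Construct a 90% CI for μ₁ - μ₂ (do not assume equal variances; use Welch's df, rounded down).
(8.01, 15.79)

Difference: x̄₁ - x̄₂ = 11.90
SE = √(s₁²/n₁ + s₂²/n₂) = √(15.1²/80 + 12.1²/55) = 2.3478
df = 129.82 → 129 (Welch–Satterthwaite, rounded down)
t* = 1.657

CI: 11.90 ± 1.657 · 2.3478 = 11.90 ± 3.89 = (8.01, 15.79)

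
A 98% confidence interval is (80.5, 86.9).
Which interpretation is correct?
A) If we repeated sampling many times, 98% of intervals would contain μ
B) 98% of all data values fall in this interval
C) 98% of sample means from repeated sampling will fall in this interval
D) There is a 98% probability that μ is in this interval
A

A) Correct — this is the frequentist long-run coverage interpretation.
B) Wrong — a CI is about the parameter μ, not individual data values.
C) Wrong — coverage applies to intervals containing μ, not to future x̄ values.
D) Wrong — μ is fixed; the randomness lives in the interval, not in μ.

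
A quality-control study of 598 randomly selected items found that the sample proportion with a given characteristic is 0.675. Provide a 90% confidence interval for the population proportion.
(0.643, 0.707)

Proportion CI:
SE = √(p̂(1-p̂)/n) = √(0.675 · 0.325 / 598) = 0.01915

z* = 1.645
Margin = z* · SE = 1.645 · 0.01915 = 0.0315

CI: 0.675 ± 0.0315 = (0.643, 0.707)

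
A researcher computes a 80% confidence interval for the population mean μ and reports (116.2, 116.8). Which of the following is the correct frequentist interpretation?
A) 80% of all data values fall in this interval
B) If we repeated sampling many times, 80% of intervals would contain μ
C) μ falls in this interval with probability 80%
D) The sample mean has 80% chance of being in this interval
B

A) Wrong — a CI is about the parameter μ, not individual data values.
B) Correct — this is the frequentist long-run coverage interpretation.
C) Wrong — μ is fixed; the randomness lives in the interval, not in μ.
D) Wrong — x̄ is observed and sits in the interval by construction.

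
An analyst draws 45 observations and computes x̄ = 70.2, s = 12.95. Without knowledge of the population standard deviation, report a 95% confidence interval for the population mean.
(66.31, 74.09)

t-interval (σ unknown):
df = n - 1 = 44
t* = 2.015 for 95% confidence

Margin of error = t* · s/√n = 2.015 · 12.95/√45 = 3.89

CI: (66.31, 74.09)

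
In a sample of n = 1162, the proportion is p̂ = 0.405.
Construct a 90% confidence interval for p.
(0.381, 0.429)

Proportion CI:
SE = √(p̂(1-p̂)/n) = √(0.405 · 0.595 / 1162) = 0.01440

z* = 1.645
Margin = z* · SE = 1.645 · 0.01440 = 0.0237

CI: 0.405 ± 0.0237 = (0.381, 0.429)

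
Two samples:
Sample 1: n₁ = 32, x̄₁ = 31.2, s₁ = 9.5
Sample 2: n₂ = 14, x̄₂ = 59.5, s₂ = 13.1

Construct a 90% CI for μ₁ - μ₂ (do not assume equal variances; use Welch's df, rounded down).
(-35.01, -21.59)

Difference: x̄₁ - x̄₂ = -28.30
SE = √(s₁²/n₁ + s₂²/n₂) = √(9.5²/32 + 13.1²/14) = 3.8831
df = 19.24 → 19 (Welch–Satterthwaite, rounded down)
t* = 1.729

CI: -28.30 ± 1.729 · 3.8831 = -28.30 ± 6.71 = (-35.01, -21.59)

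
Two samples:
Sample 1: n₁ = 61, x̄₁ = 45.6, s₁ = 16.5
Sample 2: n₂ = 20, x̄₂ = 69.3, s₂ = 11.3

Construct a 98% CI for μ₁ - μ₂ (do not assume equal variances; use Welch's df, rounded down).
(-31.63, -15.77)

Difference: x̄₁ - x̄₂ = -23.70
SE = √(s₁²/n₁ + s₂²/n₂) = √(16.5²/61 + 11.3²/20) = 3.2936
df = 47.50 → 47 (Welch–Satterthwaite, rounded down)
t* = 2.408

CI: -23.70 ± 2.408 · 3.2936 = -23.70 ± 7.93 = (-31.63, -15.77)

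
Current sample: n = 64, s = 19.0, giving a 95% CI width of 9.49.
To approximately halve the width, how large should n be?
n ≈ 256

CI width ∝ 1/√n
To reduce width by factor 2, need √n to grow by 2 → need 2² = 4 times as many samples.

Current: n = 64, width = 9.49
New: n = 256, width ≈ 4.68

Width reduced by factor of 9.49/4.68 = 2.03.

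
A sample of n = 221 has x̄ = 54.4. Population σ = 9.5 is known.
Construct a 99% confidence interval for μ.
(52.75, 56.05)

z-interval (σ known):
z* = 2.576 for 99% confidence

Margin of error = z* · σ/√n = 2.576 · 9.5/√221 = 1.65

CI: (54.4 - 1.65, 54.4 + 1.65) = (52.75, 56.05)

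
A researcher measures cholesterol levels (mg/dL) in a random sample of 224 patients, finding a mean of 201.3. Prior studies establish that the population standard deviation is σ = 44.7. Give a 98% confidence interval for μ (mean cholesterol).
(194.35, 208.25)

z-interval (σ known):
z* = 2.326 for 98% confidence

Margin of error = z* · σ/√n = 2.326 · 44.7/√224 = 6.95

CI: (201.3 - 6.95, 201.3 + 6.95) = (194.35, 208.25)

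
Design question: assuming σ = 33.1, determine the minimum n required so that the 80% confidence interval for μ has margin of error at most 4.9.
n ≥ 75

For margin E ≤ 4.9:
n ≥ (z* · σ / E)²
n ≥ (1.282 · 33.1 / 4.9)²
n ≥ 75.00

Minimum n = 75 (rounding up)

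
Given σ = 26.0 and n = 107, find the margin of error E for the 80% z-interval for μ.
Margin of error = 3.22

Margin of error = z* · σ/√n
= 1.282 · 26.0/√107
= 1.282 · 26.0/10.3441
= 3.22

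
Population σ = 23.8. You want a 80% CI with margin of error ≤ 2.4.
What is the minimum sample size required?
n ≥ 162

For margin E ≤ 2.4:
n ≥ (z* · σ / E)²
n ≥ (1.282 · 23.8 / 2.4)²
n ≥ 161.62

Minimum n = 162 (rounding up)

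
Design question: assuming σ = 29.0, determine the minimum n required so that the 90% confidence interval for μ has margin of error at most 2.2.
n ≥ 471

For margin E ≤ 2.2:
n ≥ (z* · σ / E)²
n ≥ (1.645 · 29.0 / 2.2)²
n ≥ 470.20

Minimum n = 471 (rounding up)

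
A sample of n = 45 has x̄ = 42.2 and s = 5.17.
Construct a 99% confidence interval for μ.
(40.13, 44.27)

t-interval (σ unknown):
df = n - 1 = 44
t* = 2.692 for 99% confidence

Margin of error = t* · s/√n = 2.692 · 5.17/√45 = 2.07

CI: (40.13, 44.27)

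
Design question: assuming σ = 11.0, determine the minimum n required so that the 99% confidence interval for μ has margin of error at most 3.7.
n ≥ 59

For margin E ≤ 3.7:
n ≥ (z* · σ / E)²
n ≥ (2.576 · 11.0 / 3.7)²
n ≥ 58.65

Minimum n = 59 (rounding up)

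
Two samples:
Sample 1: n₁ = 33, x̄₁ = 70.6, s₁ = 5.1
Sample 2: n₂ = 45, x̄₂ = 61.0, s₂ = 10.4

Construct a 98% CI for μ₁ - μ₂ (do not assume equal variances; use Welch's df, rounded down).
(5.34, 13.86)

Difference: x̄₁ - x̄₂ = 9.60
SE = √(s₁²/n₁ + s₂²/n₂) = √(5.1²/33 + 10.4²/45) = 1.7865
df = 67.59 → 67 (Welch–Satterthwaite, rounded down)
t* = 2.383

CI: 9.60 ± 2.383 · 1.7865 = 9.60 ± 4.26 = (5.34, 13.86)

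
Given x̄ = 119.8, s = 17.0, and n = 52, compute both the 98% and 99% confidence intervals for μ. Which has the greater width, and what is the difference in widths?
99% CI is wider by 1.29

df = 51
98% CI: t* = 2.402, (114.14, 125.46), width = 2 · t* · s/√n = 11.33
99% CI: t* = 2.676, (113.49, 126.11), width = 2 · t* · s/√n = 12.62

The 99% CI is wider by 12.62 - 11.33 = 1.29.
Higher confidence requires a wider interval.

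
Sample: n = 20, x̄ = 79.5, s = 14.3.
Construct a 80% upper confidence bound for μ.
μ ≤ 82.25

Upper bound (one-sided):
t* = 0.861 (one-sided for 80%)
Upper bound = x̄ + t* · s/√n = 79.5 + 0.861 · 14.3/√20 = 82.25

We are 80% confident that μ ≤ 82.25.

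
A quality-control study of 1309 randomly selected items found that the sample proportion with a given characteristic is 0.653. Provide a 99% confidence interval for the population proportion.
(0.619, 0.687)

Proportion CI:
SE = √(p̂(1-p̂)/n) = √(0.653 · 0.347 / 1309) = 0.01316

z* = 2.576
Margin = z* · SE = 2.576 · 0.01316 = 0.0339

CI: 0.653 ± 0.0339 = (0.619, 0.687)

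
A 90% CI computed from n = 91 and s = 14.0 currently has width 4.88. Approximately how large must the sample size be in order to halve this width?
n ≈ 364

CI width ∝ 1/√n
To reduce width by factor 2, need √n to grow by 2 → need 2² = 4 times as many samples.

Current: n = 91, width = 4.88
New: n = 364, width ≈ 2.42

Width reduced by factor of 4.88/2.42 = 2.02.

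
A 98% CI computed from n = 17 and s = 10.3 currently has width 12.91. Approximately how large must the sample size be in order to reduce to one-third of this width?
n ≈ 153

CI width ∝ 1/√n
To reduce width by factor 3, need √n to grow by 3 → need 3² = 9 times as many samples.

Current: n = 17, width = 12.91
New: n = 153, width ≈ 3.92

Width reduced by factor of 12.91/3.92 = 3.29.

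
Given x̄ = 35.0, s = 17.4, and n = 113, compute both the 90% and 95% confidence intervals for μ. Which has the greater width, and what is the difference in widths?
95% CI is wider by 1.06

df = 112
90% CI: t* = 1.659, (32.28, 37.72), width = 2 · t* · s/√n = 5.43
95% CI: t* = 1.981, (31.76, 38.24), width = 2 · t* · s/√n = 6.49

The 95% CI is wider by 6.49 - 5.43 = 1.06.
Higher confidence requires a wider interval.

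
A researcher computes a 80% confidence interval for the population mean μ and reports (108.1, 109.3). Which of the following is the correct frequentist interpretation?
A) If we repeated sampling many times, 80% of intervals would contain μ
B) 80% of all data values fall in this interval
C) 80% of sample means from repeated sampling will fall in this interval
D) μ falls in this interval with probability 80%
A

A) Correct — this is the frequentist long-run coverage interpretation.
B) Wrong — a CI is about the parameter μ, not individual data values.
C) Wrong — coverage applies to intervals containing μ, not to future x̄ values.
D) Wrong — μ is fixed; the randomness lives in the interval, not in μ.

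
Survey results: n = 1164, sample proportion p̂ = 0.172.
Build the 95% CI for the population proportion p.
(0.150, 0.194)

Proportion CI:
SE = √(p̂(1-p̂)/n) = √(0.172 · 0.828 / 1164) = 0.01106

z* = 1.960
Margin = z* · SE = 1.960 · 0.01106 = 0.0217

CI: 0.172 ± 0.0217 = (0.150, 0.194)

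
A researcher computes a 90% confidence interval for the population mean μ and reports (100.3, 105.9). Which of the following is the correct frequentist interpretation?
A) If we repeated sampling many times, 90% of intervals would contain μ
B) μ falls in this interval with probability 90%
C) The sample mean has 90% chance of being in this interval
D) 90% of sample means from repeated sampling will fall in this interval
A

A) Correct — this is the frequentist long-run coverage interpretation.
B) Wrong — μ is fixed; the randomness lives in the interval, not in μ.
C) Wrong — x̄ is observed and sits in the interval by construction.
D) Wrong — coverage applies to intervals containing μ, not to future x̄ values.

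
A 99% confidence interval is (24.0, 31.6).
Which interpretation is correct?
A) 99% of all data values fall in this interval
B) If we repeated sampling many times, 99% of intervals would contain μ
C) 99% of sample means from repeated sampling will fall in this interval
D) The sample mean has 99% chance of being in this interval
B

A) Wrong — a CI is about the parameter μ, not individual data values.
B) Correct — this is the frequentist long-run coverage interpretation.
C) Wrong — coverage applies to intervals containing μ, not to future x̄ values.
D) Wrong — x̄ is observed and sits in the interval by construction.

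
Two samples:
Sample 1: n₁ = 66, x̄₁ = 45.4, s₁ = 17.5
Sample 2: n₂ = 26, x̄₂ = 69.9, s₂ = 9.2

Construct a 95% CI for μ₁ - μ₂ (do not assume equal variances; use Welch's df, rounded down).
(-30.09, -18.91)

Difference: x̄₁ - x̄₂ = -24.50
SE = √(s₁²/n₁ + s₂²/n₂) = √(17.5²/66 + 9.2²/26) = 2.8099
df = 82.55 → 82 (Welch–Satterthwaite, rounded down)
t* = 1.989

CI: -24.50 ± 1.989 · 2.8099 = -24.50 ± 5.59 = (-30.09, -18.91)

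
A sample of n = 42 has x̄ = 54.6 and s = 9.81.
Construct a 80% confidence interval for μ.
(52.63, 56.57)

t-interval (σ unknown):
df = n - 1 = 41
t* = 1.303 for 80% confidence

Margin of error = t* · s/√n = 1.303 · 9.81/√42 = 1.97

CI: (52.63, 56.57)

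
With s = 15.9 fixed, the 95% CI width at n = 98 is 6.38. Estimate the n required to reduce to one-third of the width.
n ≈ 882

CI width ∝ 1/√n
To reduce width by factor 3, need √n to grow by 3 → need 3² = 9 times as many samples.

Current: n = 98, width = 6.38
New: n = 882, width ≈ 2.10

Width reduced by factor of 6.38/2.10 = 3.04.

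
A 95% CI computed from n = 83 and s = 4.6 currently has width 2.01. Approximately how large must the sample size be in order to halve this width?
n ≈ 332

CI width ∝ 1/√n
To reduce width by factor 2, need √n to grow by 2 → need 2² = 4 times as many samples.

Current: n = 83, width = 2.01
New: n = 332, width ≈ 0.99

Width reduced by factor of 2.01/0.99 = 2.03.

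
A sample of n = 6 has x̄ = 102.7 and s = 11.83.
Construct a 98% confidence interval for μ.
(86.45, 118.95)

t-interval (σ unknown):
df = n - 1 = 5
t* = 3.365 for 98% confidence

Margin of error = t* · s/√n = 3.365 · 11.83/√6 = 16.25

CI: (86.45, 118.95)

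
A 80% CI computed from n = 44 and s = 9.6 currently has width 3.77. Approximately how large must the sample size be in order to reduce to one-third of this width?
n ≈ 396

CI width ∝ 1/√n
To reduce width by factor 3, need √n to grow by 3 → need 3² = 9 times as many samples.

Current: n = 44, width = 3.77
New: n = 396, width ≈ 1.24

Width reduced by factor of 3.77/1.24 = 3.04.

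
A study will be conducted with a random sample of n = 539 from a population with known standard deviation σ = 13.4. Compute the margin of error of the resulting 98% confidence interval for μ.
Margin of error = 1.34

Margin of error = z* · σ/√n
= 2.326 · 13.4/√539
= 2.326 · 13.4/23.2164
= 1.34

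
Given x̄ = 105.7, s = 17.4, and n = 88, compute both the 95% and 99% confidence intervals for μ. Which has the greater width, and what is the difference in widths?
99% CI is wider by 2.40

df = 87
95% CI: t* = 1.988, (102.01, 109.39), width = 2 · t* · s/√n = 7.37
99% CI: t* = 2.634, (100.81, 110.59), width = 2 · t* · s/√n = 9.77

The 99% CI is wider by 9.77 - 7.37 = 2.40.
Higher confidence requires a wider interval.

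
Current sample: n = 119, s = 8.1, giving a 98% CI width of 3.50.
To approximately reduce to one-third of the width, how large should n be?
n ≈ 1071

CI width ∝ 1/√n
To reduce width by factor 3, need √n to grow by 3 → need 3² = 9 times as many samples.

Current: n = 119, width = 3.50
New: n = 1071, width ≈ 1.15

Width reduced by factor of 3.50/1.15 = 3.04.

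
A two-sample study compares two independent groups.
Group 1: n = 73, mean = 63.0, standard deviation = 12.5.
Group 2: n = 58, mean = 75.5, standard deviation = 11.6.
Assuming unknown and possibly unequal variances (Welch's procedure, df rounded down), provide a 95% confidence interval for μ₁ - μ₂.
(-16.68, -8.32)

Difference: x̄₁ - x̄₂ = -12.50
SE = √(s₁²/n₁ + s₂²/n₂) = √(12.5²/73 + 11.6²/58) = 2.1120
df = 125.87 → 125 (Welch–Satterthwaite, rounded down)
t* = 1.979

CI: -12.50 ± 1.979 · 2.1120 = -12.50 ± 4.18 = (-16.68, -8.32)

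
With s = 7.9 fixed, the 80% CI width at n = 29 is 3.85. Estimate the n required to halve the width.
n ≈ 116

CI width ∝ 1/√n
To reduce width by factor 2, need √n to grow by 2 → need 2² = 4 times as many samples.

Current: n = 29, width = 3.85
New: n = 116, width ≈ 1.89

Width reduced by factor of 3.85/1.89 = 2.04.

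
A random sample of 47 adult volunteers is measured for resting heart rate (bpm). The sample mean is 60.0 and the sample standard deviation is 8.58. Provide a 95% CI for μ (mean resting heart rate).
(57.48, 62.52)

t-interval (σ unknown):
df = n - 1 = 46
t* = 2.013 for 95% confidence

Margin of error = t* · s/√n = 2.013 · 8.58/√47 = 2.52

CI: (57.48, 62.52)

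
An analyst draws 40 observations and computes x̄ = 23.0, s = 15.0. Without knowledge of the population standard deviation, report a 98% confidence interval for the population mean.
(17.25, 28.75)

t-interval (σ unknown):
df = n - 1 = 39
t* = 2.426 for 98% confidence

Margin of error = t* · s/√n = 2.426 · 15.0/√40 = 5.75

CI: (17.25, 28.75)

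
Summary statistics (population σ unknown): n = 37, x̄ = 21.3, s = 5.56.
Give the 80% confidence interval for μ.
(20.11, 22.49)

t-interval (σ unknown):
df = n - 1 = 36
t* = 1.306 for 80% confidence

Margin of error = t* · s/√n = 1.306 · 5.56/√37 = 1.19

CI: (20.11, 22.49)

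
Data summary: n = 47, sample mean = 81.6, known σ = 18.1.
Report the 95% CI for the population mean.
(76.43, 86.77)

z-interval (σ known):
z* = 1.960 for 95% confidence

Margin of error = z* · σ/√n = 1.960 · 18.1/√47 = 5.17

CI: (81.6 - 5.17, 81.6 + 5.17) = (76.43, 86.77)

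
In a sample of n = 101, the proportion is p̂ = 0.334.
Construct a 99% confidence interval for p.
(0.213, 0.455)

Proportion CI:
SE = √(p̂(1-p̂)/n) = √(0.334 · 0.666 / 101) = 0.04693

z* = 2.576
Margin = z* · SE = 2.576 · 0.04693 = 0.1209

CI: 0.334 ± 0.1209 = (0.213, 0.455)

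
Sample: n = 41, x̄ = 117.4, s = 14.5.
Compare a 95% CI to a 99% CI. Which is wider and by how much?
99% CI is wider by 3.10

df = 40
95% CI: t* = 2.021, (112.82, 121.98), width = 2 · t* · s/√n = 9.15
99% CI: t* = 2.704, (111.28, 123.52), width = 2 · t* · s/√n = 12.25

The 99% CI is wider by 12.25 - 9.15 = 3.10.
Higher confidence requires a wider interval.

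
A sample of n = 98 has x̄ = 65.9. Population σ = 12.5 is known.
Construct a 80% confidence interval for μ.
(64.28, 67.52)

z-interval (σ known):
z* = 1.282 for 80% confidence

Margin of error = z* · σ/√n = 1.282 · 12.5/√98 = 1.62

CI: (65.9 - 1.62, 65.9 + 1.62) = (64.28, 67.52)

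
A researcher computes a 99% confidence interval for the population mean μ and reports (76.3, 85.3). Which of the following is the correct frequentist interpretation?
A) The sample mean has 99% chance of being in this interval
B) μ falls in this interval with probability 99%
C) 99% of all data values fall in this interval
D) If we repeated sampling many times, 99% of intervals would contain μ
D

A) Wrong — x̄ is observed and sits in the interval by construction.
B) Wrong — μ is fixed; the randomness lives in the interval, not in μ.
C) Wrong — a CI is about the parameter μ, not individual data values.
D) Correct — this is the frequentist long-run coverage interpretation.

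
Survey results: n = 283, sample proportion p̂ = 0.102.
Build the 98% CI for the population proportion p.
(0.060, 0.144)

Proportion CI:
SE = √(p̂(1-p̂)/n) = √(0.102 · 0.898 / 283) = 0.01799

z* = 2.326
Margin = z* · SE = 2.326 · 0.01799 = 0.0418

CI: 0.102 ± 0.0418 = (0.060, 0.144)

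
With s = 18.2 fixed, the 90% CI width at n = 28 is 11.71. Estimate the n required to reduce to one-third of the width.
n ≈ 252

CI width ∝ 1/√n
To reduce width by factor 3, need √n to grow by 3 → need 3² = 9 times as many samples.

Current: n = 28, width = 11.71
New: n = 252, width ≈ 3.79

Width reduced by factor of 11.71/3.79 = 3.09.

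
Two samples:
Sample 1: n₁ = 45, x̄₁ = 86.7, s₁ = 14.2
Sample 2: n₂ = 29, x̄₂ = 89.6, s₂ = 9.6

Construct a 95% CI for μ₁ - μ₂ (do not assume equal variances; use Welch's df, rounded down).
(-8.42, 2.62)

Difference: x̄₁ - x̄₂ = -2.90
SE = √(s₁²/n₁ + s₂²/n₂) = √(14.2²/45 + 9.6²/29) = 2.7675
df = 71.80 → 71 (Welch–Satterthwaite, rounded down)
t* = 1.994

CI: -2.90 ± 1.994 · 2.7675 = -2.90 ± 5.52 = (-8.42, 2.62)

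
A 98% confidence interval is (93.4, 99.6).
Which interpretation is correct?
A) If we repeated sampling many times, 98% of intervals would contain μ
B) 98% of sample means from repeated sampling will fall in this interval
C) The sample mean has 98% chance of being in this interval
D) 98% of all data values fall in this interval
A

A) Correct — this is the frequentist long-run coverage interpretation.
B) Wrong — coverage applies to intervals containing μ, not to future x̄ values.
C) Wrong — x̄ is observed and sits in the interval by construction.
D) Wrong — a CI is about the parameter μ, not individual data values.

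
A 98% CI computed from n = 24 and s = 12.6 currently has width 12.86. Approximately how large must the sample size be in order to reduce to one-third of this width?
n ≈ 216

CI width ∝ 1/√n
To reduce width by factor 3, need √n to grow by 3 → need 3² = 9 times as many samples.

Current: n = 24, width = 12.86
New: n = 216, width ≈ 4.02

Width reduced by factor of 12.86/4.02 = 3.20.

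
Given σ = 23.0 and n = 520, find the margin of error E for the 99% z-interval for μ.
Margin of error = 2.60

Margin of error = z* · σ/√n
= 2.576 · 23.0/√520
= 2.576 · 23.0/22.8035
= 2.60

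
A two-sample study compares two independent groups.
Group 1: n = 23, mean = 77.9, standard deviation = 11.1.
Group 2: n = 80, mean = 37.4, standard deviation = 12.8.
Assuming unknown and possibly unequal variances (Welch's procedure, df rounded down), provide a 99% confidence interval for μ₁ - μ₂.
(33.14, 47.86)

Difference: x̄₁ - x̄₂ = 40.50
SE = √(s₁²/n₁ + s₂²/n₂) = √(11.1²/23 + 12.8²/80) = 2.7212
df = 40.39 → 40 (Welch–Satterthwaite, rounded down)
t* = 2.704

CI: 40.50 ± 2.704 · 2.7212 = 40.50 ± 7.36 = (33.14, 47.86)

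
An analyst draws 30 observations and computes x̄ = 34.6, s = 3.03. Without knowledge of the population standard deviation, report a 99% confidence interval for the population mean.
(33.08, 36.12)

t-interval (σ unknown):
df = n - 1 = 29
t* = 2.756 for 99% confidence

Margin of error = t* · s/√n = 2.756 · 3.03/√30 = 1.52

CI: (33.08, 36.12)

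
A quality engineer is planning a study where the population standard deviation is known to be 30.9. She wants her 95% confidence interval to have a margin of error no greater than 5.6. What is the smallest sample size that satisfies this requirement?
n ≥ 117

For margin E ≤ 5.6:
n ≥ (z* · σ / E)²
n ≥ (1.960 · 30.9 / 5.6)²
n ≥ 116.96

Minimum n = 117 (rounding up)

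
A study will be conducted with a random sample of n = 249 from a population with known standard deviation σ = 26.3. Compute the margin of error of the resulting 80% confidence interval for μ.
Margin of error = 2.14

Margin of error = z* · σ/√n
= 1.282 · 26.3/√249
= 1.282 · 26.3/15.7797
= 2.14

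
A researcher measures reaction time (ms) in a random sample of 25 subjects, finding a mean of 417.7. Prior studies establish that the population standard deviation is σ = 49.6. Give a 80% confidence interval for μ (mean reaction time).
(404.98, 430.42)

z-interval (σ known):
z* = 1.282 for 80% confidence

Margin of error = z* · σ/√n = 1.282 · 49.6/√25 = 12.72

CI: (417.7 - 12.72, 417.7 + 12.72) = (404.98, 430.42)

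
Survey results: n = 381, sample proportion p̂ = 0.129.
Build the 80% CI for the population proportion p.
(0.107, 0.151)

Proportion CI:
SE = √(p̂(1-p̂)/n) = √(0.129 · 0.871 / 381) = 0.01717

z* = 1.282
Margin = z* · SE = 1.282 · 0.01717 = 0.0220

CI: 0.129 ± 0.0220 = (0.107, 0.151)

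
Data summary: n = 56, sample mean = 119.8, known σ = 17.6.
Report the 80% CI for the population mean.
(116.78, 122.82)

z-interval (σ known):
z* = 1.282 for 80% confidence

Margin of error = z* · σ/√n = 1.282 · 17.6/√56 = 3.02

CI: (119.8 - 3.02, 119.8 + 3.02) = (116.78, 122.82)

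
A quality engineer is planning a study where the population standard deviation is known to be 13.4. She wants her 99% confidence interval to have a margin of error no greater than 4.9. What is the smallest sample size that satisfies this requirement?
n ≥ 50

For margin E ≤ 4.9:
n ≥ (z* · σ / E)²
n ≥ (2.576 · 13.4 / 4.9)²
n ≥ 49.63

Minimum n = 50 (rounding up)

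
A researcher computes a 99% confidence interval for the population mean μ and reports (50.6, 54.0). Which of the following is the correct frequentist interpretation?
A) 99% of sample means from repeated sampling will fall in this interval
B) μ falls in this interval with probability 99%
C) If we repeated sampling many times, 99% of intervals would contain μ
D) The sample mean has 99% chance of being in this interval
C

A) Wrong — coverage applies to intervals containing μ, not to future x̄ values.
B) Wrong — μ is fixed; the randomness lives in the interval, not in μ.
C) Correct — this is the frequentist long-run coverage interpretation.
D) Wrong — x̄ is observed and sits in the interval by construction.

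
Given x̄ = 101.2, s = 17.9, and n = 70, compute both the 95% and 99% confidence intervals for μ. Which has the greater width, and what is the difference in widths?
99% CI is wider by 2.79

df = 69
95% CI: t* = 1.995, (96.93, 105.47), width = 2 · t* · s/√n = 8.54
99% CI: t* = 2.649, (95.53, 106.87), width = 2 · t* · s/√n = 11.33

The 99% CI is wider by 11.33 - 8.54 = 2.79.
Higher confidence requires a wider interval.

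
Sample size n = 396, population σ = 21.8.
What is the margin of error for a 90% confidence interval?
Margin of error = 1.80

Margin of error = z* · σ/√n
= 1.645 · 21.8/√396
= 1.645 · 21.8/19.8997
= 1.80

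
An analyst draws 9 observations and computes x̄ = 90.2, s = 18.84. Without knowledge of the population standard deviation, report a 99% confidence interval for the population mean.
(69.13, 111.27)

t-interval (σ unknown):
df = n - 1 = 8
t* = 3.355 for 99% confidence

Margin of error = t* · s/√n = 3.355 · 18.84/√9 = 21.07

CI: (69.13, 111.27)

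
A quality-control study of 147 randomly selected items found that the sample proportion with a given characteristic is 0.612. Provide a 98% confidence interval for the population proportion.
(0.519, 0.705)

Proportion CI:
SE = √(p̂(1-p̂)/n) = √(0.612 · 0.388 / 147) = 0.04019

z* = 2.326
Margin = z* · SE = 2.326 · 0.04019 = 0.0935

CI: 0.612 ± 0.0935 = (0.519, 0.705)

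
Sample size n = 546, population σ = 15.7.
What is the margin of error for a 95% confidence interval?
Margin of error = 1.32

Margin of error = z* · σ/√n
= 1.960 · 15.7/√546
= 1.960 · 15.7/23.3666
= 1.32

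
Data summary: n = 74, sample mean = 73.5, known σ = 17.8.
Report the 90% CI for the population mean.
(70.10, 76.90)

z-interval (σ known):
z* = 1.645 for 90% confidence

Margin of error = z* · σ/√n = 1.645 · 17.8/√74 = 3.40

CI: (73.5 - 3.40, 73.5 + 3.40) = (70.10, 76.90)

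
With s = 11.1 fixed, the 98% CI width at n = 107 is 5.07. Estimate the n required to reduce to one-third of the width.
n ≈ 963

CI width ∝ 1/√n
To reduce width by factor 3, need √n to grow by 3 → need 3² = 9 times as many samples.

Current: n = 107, width = 5.07
New: n = 963, width ≈ 1.67

Width reduced by factor of 5.07/1.67 = 3.04.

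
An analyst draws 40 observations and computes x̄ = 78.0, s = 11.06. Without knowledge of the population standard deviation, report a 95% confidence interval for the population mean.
(74.46, 81.54)

t-interval (σ unknown):
df = n - 1 = 39
t* = 2.023 for 95% confidence

Margin of error = t* · s/√n = 2.023 · 11.06/√40 = 3.54

CI: (74.46, 81.54)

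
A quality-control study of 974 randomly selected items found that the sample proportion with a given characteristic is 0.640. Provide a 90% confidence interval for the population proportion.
(0.615, 0.665)

Proportion CI:
SE = √(p̂(1-p̂)/n) = √(0.640 · 0.360 / 974) = 0.01538

z* = 1.645
Margin = z* · SE = 1.645 · 0.01538 = 0.0253

CI: 0.640 ± 0.0253 = (0.615, 0.665)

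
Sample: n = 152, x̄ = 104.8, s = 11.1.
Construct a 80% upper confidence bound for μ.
μ ≤ 105.56

Upper bound (one-sided):
t* = 0.844 (one-sided for 80%)
Upper bound = x̄ + t* · s/√n = 104.8 + 0.844 · 11.1/√152 = 105.56

We are 80% confident that μ ≤ 105.56.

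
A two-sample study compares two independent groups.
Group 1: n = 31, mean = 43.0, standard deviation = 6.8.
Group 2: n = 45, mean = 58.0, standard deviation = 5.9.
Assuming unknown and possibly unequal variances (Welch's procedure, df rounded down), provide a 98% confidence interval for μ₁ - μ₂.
(-18.60, -11.40)

Difference: x̄₁ - x̄₂ = -15.00
SE = √(s₁²/n₁ + s₂²/n₂) = √(6.8²/31 + 5.9²/45) = 1.5050
df = 58.46 → 58 (Welch–Satterthwaite, rounded down)
t* = 2.392

CI: -15.00 ± 2.392 · 1.5050 = -15.00 ± 3.60 = (-18.60, -11.40)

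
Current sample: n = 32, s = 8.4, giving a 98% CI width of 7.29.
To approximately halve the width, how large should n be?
n ≈ 128

CI width ∝ 1/√n
To reduce width by factor 2, need √n to grow by 2 → need 2² = 4 times as many samples.

Current: n = 32, width = 7.29
New: n = 128, width ≈ 3.50

Width reduced by factor of 7.29/3.50 = 2.08.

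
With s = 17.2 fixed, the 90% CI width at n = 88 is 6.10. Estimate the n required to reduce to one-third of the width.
n ≈ 792

CI width ∝ 1/√n
To reduce width by factor 3, need √n to grow by 3 → need 3² = 9 times as many samples.

Current: n = 88, width = 6.10
New: n = 792, width ≈ 2.01

Width reduced by factor of 6.10/2.01 = 3.03.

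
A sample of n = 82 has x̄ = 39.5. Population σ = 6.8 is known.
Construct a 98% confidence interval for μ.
(37.75, 41.25)

z-interval (σ known):
z* = 2.326 for 98% confidence

Margin of error = z* · σ/√n = 2.326 · 6.8/√82 = 1.75

CI: (39.5 - 1.75, 39.5 + 1.75) = (37.75, 41.25)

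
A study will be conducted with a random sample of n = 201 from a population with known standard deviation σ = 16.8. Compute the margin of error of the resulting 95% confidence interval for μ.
Margin of error = 2.32

Margin of error = z* · σ/√n
= 1.960 · 16.8/√201
= 1.960 · 16.8/14.1774
= 2.32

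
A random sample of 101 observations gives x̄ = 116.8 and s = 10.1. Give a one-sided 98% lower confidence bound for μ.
μ ≥ 114.71

Lower bound (one-sided):
t* = 2.081 (one-sided for 98%)
Lower bound = x̄ - t* · s/√n = 116.8 - 2.081 · 10.1/√101 = 114.71

We are 98% confident that μ ≥ 114.71.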